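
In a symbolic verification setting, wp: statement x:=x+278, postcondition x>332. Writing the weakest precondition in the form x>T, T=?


Formula: wp(x:=E, P) = P[E/x] (substitute E for x in postcondition)
Step 1: Postcondition: x>332
Step 2: Substitute x+278 for x: x+278>332
Step 3: Solve for x: x > 332-278 = 54

54


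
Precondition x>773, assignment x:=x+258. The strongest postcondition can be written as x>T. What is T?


Formula: sp(P, x:=E) = exists old_x. (x = E[old_x/x]) AND P[old_x/x] (old_x is the value of x before the assignment; eliminate old_x by solving x = E[old_x/x] for old_x)
Step 1: Precondition P: x>773, i.e. old_x > 773
Step 2: Assignment gives x = old_x + 258, so old_x = x - 258
Step 3: Substitute into P: x - 258 > 773
Step 4: Simplify: x > 773+258 = 1031

1031


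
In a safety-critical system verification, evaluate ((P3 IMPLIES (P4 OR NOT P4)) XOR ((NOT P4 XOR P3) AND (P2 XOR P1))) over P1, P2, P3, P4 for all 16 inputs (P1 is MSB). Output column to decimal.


Formula: ((P3 IMPLIES (P4 OR NOT P4)) XOR ((NOT P4 XOR P3) AND (P2 XOR P1))) over P1, P2, P3, P4 (16 rows)
Evaluate each row (bits = P1,P2,P3,P4, MSB first):
  row 0 [0000]: ((0 IMPLIES (0 OR NOT 0)) XOR ((NOT 0 XOR 0) AND (0 XOR 0))) -> 1
  row 1 [0001]: ((0 IMPLIES (1 OR NOT 1)) XOR ((NOT 1 XOR 0) AND (0 XOR 0))) -> 1
  row 2 [0010]: ((1 IMPLIES (0 OR NOT 0)) XOR ((NOT 0 XOR 1) AND (0 XOR 0))) -> 1
  row 3 [0011]: ((1 IMPLIES (1 OR NOT 1)) XOR ((NOT 1 XOR 1) AND (0 XOR 0))) -> 1
  row 4 [0100]: ((0 IMPLIES (0 OR NOT 0)) XOR ((NOT 0 XOR 0) AND (1 XOR 0))) -> 0
  row 5 [0101]: ((0 IMPLIES (1 OR NOT 1)) XOR ((NOT 1 XOR 0) AND (1 XOR 0))) -> 1
  row 6 [0110]: ((1 IMPLIES (0 OR NOT 0)) XOR ((NOT 0 XOR 1) AND (1 XOR 0))) -> 1
  row 7 [0111]: ((1 IMPLIES (1 OR NOT 1)) XOR ((NOT 1 XOR 1) AND (1 XOR 0))) -> 0
  row 8 [1000]: ((0 IMPLIES (0 OR NOT 0)) XOR ((NOT 0 XOR 0) AND (0 XOR 1))) -> 0
  row 9 [1001]: ((0 IMPLIES (1 OR NOT 1)) XOR ((NOT 1 XOR 0) AND (0 XOR 1))) -> 1
  row 10 [1010]: ((1 IMPLIES (0 OR NOT 0)) XOR ((NOT 0 XOR 1) AND (0 XOR 1))) -> 1
  row 11 [1011]: ((1 IMPLIES (1 OR NOT 1)) XOR ((NOT 1 XOR 1) AND (0 XOR 1))) -> 0
  row 12 [1100]: ((0 IMPLIES (0 OR NOT 0)) XOR ((NOT 0 XOR 0) AND (1 XOR 1))) -> 1
  row 13 [1101]: ((0 IMPLIES (1 OR NOT 1)) XOR ((NOT 1 XOR 0) AND (1 XOR 1))) -> 1
  row 14 [1110]: ((1 IMPLIES (0 OR NOT 0)) XOR ((NOT 0 XOR 1) AND (1 XOR 1))) -> 1
  row 15 [1111]: ((1 IMPLIES (1 OR NOT 1)) XOR ((NOT 1 XOR 1) AND (1 XOR 1))) -> 1
Full result column, 4 rows per line (P1,P2 fixed per line; P3,P4 runs 00..11 left to right):
  rows 0-3 [P1,P2=00]: 1111  = hex F
  rows 4-7 [P1,P2=01]: 0110  = hex 6
  rows 8-11 [P1,P2=10]: 0110  = hex 6
  rows 12-15 [P1,P2=11]: 1111  = hex F
Output column (row 0 .. row 15) = 1111011001101111
Output column grouped in 4s = 1111 0110 0110 1111 = 0xF66F
Convert to decimal digit by digit (value = value*16 + digit):
  F -> 15
  15*16 + 6 = 246
  246*16 + 6 = 3942
  3942*16 + 15 (F) = 63087
Decimal = 63087

63087


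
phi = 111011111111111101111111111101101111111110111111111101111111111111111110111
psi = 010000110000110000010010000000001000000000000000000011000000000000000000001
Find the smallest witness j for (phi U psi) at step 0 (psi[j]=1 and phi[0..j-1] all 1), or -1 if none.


(phi U psi) at 0: need smallest j with psi[j]=1 and phi[i]=1 for all i in [0,j).
Scan from step 0:
  step 0: phi=1, psi=0 -> continue
  step 1: psi=1 and phi held for [0,1) -> witness found
Witness step = 1

1


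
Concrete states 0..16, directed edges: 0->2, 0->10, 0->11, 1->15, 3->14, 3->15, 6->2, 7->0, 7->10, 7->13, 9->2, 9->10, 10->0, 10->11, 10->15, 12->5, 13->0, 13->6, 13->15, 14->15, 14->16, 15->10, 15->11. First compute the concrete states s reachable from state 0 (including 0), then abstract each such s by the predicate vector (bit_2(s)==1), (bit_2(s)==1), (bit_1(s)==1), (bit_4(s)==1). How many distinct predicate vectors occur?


BFS from 0:
Concrete reachable: {0, 2, 10, 11, 15}
Abstract via predicates (bit_2(s)==1), (bit_2(s)==1), (bit_1(s)==1), (bit_4(s)==1):
  (0,0,0,0) <- {0}
  (0,0,1,0) <- {2, 10, 11}
  (1,1,1,0) <- {15}
Distinct abstract states = 3

3


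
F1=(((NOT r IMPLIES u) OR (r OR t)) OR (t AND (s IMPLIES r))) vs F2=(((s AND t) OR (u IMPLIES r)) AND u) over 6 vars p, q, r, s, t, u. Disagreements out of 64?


F1 = (((NOT r IMPLIES u) OR (r OR t)) OR (t AND (s IMPLIES r)))
F2 = (((s AND t) OR (u IMPLIES r)) AND u)
Evaluate both on each of 64 rows (bits = p,q,r,s,t,u):
  row 0 [000000]: F1=0 F2=0 -> 0
  row 1 [000001]: F1=1 F2=0 (differ) -> 1
  row 2 [000010]: F1=1 F2=0 (differ) -> 1
  row 3 [000011]: F1=1 F2=0 (differ) -> 1
  row 4 [000100]: F1=0 F2=0 -> 0
  (every remaining row is evaluated the same way; all 64 results are listed next)
Full result column, 8 rows per line (p,q,r fixed per line; s,t,u runs 000..111 left to right):
  rows 0-7 [p,q,r=000]: 01110110  (ones: 5)
  rows 8-15 [p,q,r=001]: 10101010  (ones: 4)
  rows 16-23 [p,q,r=010]: 01110110  (ones: 5)
  rows 24-31 [p,q,r=011]: 10101010  (ones: 4)
  rows 32-39 [p,q,r=100]: 01110110  (ones: 5)
  rows 40-47 [p,q,r=101]: 10101010  (ones: 4)
  rows 48-55 [p,q,r=110]: 01110110  (ones: 5)
  rows 56-63 [p,q,r=111]: 10101010  (ones: 4)
Disagreements = 5+4+5+4+5+4+5+4 = 36

36


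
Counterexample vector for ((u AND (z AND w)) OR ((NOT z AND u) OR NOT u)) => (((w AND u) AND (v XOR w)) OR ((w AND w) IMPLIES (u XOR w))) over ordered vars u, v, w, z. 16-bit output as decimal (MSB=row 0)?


F1 = ((u AND (z AND w)) OR ((NOT z AND u) OR NOT u))
F2 = (((w AND u) AND (v XOR w)) OR ((w AND w) IMPLIES (u XOR w)))
Counterexample to F1=>F2 is where F1=1 and F2=0.
Evaluate each row (bits = u,v,w,z, MSB first):
  row 0 [0000]: F1=1 F2=1 -> F1&~F2 -> 0
  row 1 [0001]: F1=1 F2=1 -> F1&~F2 -> 0
  row 2 [0010]: F1=1 F2=1 -> F1&~F2 -> 0
  row 3 [0011]: F1=1 F2=1 -> F1&~F2 -> 0
  row 4 [0100]: F1=1 F2=1 -> F1&~F2 -> 0
  row 5 [0101]: F1=1 F2=1 -> F1&~F2 -> 0
  row 6 [0110]: F1=1 F2=1 -> F1&~F2 -> 0
  row 7 [0111]: F1=1 F2=1 -> F1&~F2 -> 0
  row 8 [1000]: F1=1 F2=1 -> F1&~F2 -> 0
  row 9 [1001]: F1=0 F2=1 -> F1&~F2 -> 0
  row 10 [1010]: F1=1 F2=1 -> F1&~F2 -> 0
  row 11 [1011]: F1=1 F2=1 -> F1&~F2 -> 0
  row 12 [1100]: F1=1 F2=1 -> F1&~F2 -> 0
  row 13 [1101]: F1=0 F2=1 -> F1&~F2 -> 0
  row 14 [1110]: F1=1 F2=0 -> F1&~F2 -> 1
  row 15 [1111]: F1=1 F2=0 -> F1&~F2 -> 1
Full result column, 4 rows per line (u,v fixed per line; w,z runs 00..11 left to right):
  rows 0-3 [u,v=00]: 0000  = hex 0
  rows 4-7 [u,v=01]: 0000  = hex 0
  rows 8-11 [u,v=10]: 0000  = hex 0
  rows 12-15 [u,v=11]: 0011  = hex 3
Counterexample vector (row 0 .. row 15) = 0000000000000011
Output column grouped in 4s = 0000 0000 0000 0011 = 0x0003
Convert to decimal digit by digit (value = value*16 + digit):
  0 -> 0
  0*16 + 0 = 0
  0*16 + 0 = 0
  0*16 + 3 = 3
Decimal = 3

3


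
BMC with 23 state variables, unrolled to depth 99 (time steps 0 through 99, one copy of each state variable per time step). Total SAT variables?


BMC unrolls to depth k, creating one copy of each state var for steps 0..k.
Step count = 99 + 1 = 100 (steps 0 through 99)
Vars per step = 23
Total = 23 * 100 = 2300

2300


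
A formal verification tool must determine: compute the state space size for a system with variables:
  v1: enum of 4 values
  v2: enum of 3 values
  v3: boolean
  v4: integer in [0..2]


State space = product of domain sizes of all variables.
Domain sizes:
  v1 (enum of 4 values): 4
  v2 (enum of 3 values): 3
  v3 (boolean): 2
  v4 (integer in [0..2]): 3
Product = 4 * 3 * 2 * 3 = 72

72


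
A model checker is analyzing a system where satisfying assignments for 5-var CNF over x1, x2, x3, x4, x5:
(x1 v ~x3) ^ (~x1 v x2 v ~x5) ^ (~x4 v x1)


CNF with 3 clauses over 5 vars (32 assignments).
An assignment satisfies CNF iff every clause has >=1 true literal.
Check each row (bits = x1,x2,x3,x4,x5; clause T/F shown):
  row 0 [00000]: clauses=TTT -> 1
  row 1 [00001]: clauses=TTT -> 1
  row 2 [00010]: clauses=TTF -> 0
  row 3 [00011]: clauses=TTF -> 0
  row 4 [00100]: clauses=FTT -> 0
  row 5 [00101]: clauses=FTT -> 0
  row 6 [00110]: clauses=FTF -> 0
  row 7 [00111]: clauses=FTF -> 0
  row 8 [01000]: clauses=TTT -> 1
  row 9 [01001]: clauses=TTT -> 1
  row 10 [01010]: clauses=TTF -> 0
  row 11 [01011]: clauses=TTF -> 0
  row 12 [01100]: clauses=FTT -> 0
  row 13 [01101]: clauses=FTT -> 0
  row 14 [01110]: clauses=FTF -> 0
  row 15 [01111]: clauses=FTF -> 0
  row 16 [10000]: clauses=TTT -> 1
  row 17 [10001]: clauses=TFT -> 0
  row 18 [10010]: clauses=TTT -> 1
  row 19 [10011]: clauses=TFT -> 0
  row 20 [10100]: clauses=TTT -> 1
  row 21 [10101]: clauses=TFT -> 0
  row 22 [10110]: clauses=TTT -> 1
  row 23 [10111]: clauses=TFT -> 0
  row 24 [11000]: clauses=TTT -> 1
  row 25 [11001]: clauses=TTT -> 1
  row 26 [11010]: clauses=TTT -> 1
  row 27 [11011]: clauses=TTT -> 1
  row 28 [11100]: clauses=TTT -> 1
  row 29 [11101]: clauses=TTT -> 1
  row 30 [11110]: clauses=TTT -> 1
  row 31 [11111]: clauses=TTT -> 1
Full result column, 8 rows per line (x1,x2 fixed per line; x3,x4,x5 runs 000..111 left to right):
  rows 0-7 [x1,x2=00]: 11000000  (ones: 2)
  rows 8-15 [x1,x2=01]: 11000000  (ones: 2)
  rows 16-23 [x1,x2=10]: 10101010  (ones: 4)
  rows 24-31 [x1,x2=11]: 11111111  (ones: 8)
Satisfying assignments = 2+2+4+8 = 16

16


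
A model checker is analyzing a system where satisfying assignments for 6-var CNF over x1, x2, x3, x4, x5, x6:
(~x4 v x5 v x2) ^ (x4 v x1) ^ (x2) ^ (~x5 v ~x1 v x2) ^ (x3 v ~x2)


CNF with 5 clauses over 6 vars (64 assignments).
An assignment satisfies CNF iff every clause has >=1 true literal.
Check each row (bits = x1,x2,x3,x4,x5,x6; clause T/F shown):
  row 0 [000000]: clauses=TFFTT -> 0
  row 1 [000001]: clauses=TFFTT -> 0
  row 2 [000010]: clauses=TFFTT -> 0
  row 3 [000011]: clauses=TFFTT -> 0
  row 4 [000100]: clauses=FTFTT -> 0
  (every remaining row is evaluated the same way; all 64 results are listed next)
Full result column, 8 rows per line (x1,x2,x3 fixed per line; x4,x5,x6 runs 000..111 left to right):
  rows 0-7 [x1,x2,x3=000]: 00000000  (ones: 0)
  rows 8-15 [x1,x2,x3=001]: 00000000  (ones: 0)
  rows 16-23 [x1,x2,x3=010]: 00000000  (ones: 0)
  rows 24-31 [x1,x2,x3=011]: 00001111  (ones: 4)
  rows 32-39 [x1,x2,x3=100]: 00000000  (ones: 0)
  rows 40-47 [x1,x2,x3=101]: 00000000  (ones: 0)
  rows 48-55 [x1,x2,x3=110]: 00000000  (ones: 0)
  rows 56-63 [x1,x2,x3=111]: 11111111  (ones: 8)
Satisfying assignments = 0+0+0+4+0+0+0+8 = 12

12


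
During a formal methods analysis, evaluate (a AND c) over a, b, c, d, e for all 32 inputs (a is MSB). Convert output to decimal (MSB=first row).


Formula: (a AND c) over a, b, c, d, e (32 rows)
Evaluate each row (bits = a,b,c,d,e, MSB first):
  row 0 [00000]: (0 AND 0) -> 0
  row 1 [00001]: (0 AND 0) -> 0
  row 2 [00010]: (0 AND 0) -> 0
  row 3 [00011]: (0 AND 0) -> 0
  row 4 [00100]: (0 AND 1) -> 0
  row 5 [00101]: (0 AND 1) -> 0
  row 6 [00110]: (0 AND 1) -> 0
  row 7 [00111]: (0 AND 1) -> 0
  row 8 [01000]: (0 AND 0) -> 0
  row 9 [01001]: (0 AND 0) -> 0
  row 10 [01010]: (0 AND 0) -> 0
  row 11 [01011]: (0 AND 0) -> 0
  row 12 [01100]: (0 AND 1) -> 0
  row 13 [01101]: (0 AND 1) -> 0
  row 14 [01110]: (0 AND 1) -> 0
  row 15 [01111]: (0 AND 1) -> 0
  row 16 [10000]: (1 AND 0) -> 0
  row 17 [10001]: (1 AND 0) -> 0
  row 18 [10010]: (1 AND 0) -> 0
  row 19 [10011]: (1 AND 0) -> 0
  row 20 [10100]: (1 AND 1) -> 1
  row 21 [10101]: (1 AND 1) -> 1
  row 22 [10110]: (1 AND 1) -> 1
  row 23 [10111]: (1 AND 1) -> 1
  row 24 [11000]: (1 AND 0) -> 0
  row 25 [11001]: (1 AND 0) -> 0
  row 26 [11010]: (1 AND 0) -> 0
  row 27 [11011]: (1 AND 0) -> 0
  row 28 [11100]: (1 AND 1) -> 1
  row 29 [11101]: (1 AND 1) -> 1
  row 30 [11110]: (1 AND 1) -> 1
  row 31 [11111]: (1 AND 1) -> 1
Full result column, 4 rows per line (a,b,c fixed per line; d,e runs 00..11 left to right):
  rows 0-3 [a,b,c=000]: 0000  = hex 0
  rows 4-7 [a,b,c=001]: 0000  = hex 0
  rows 8-11 [a,b,c=010]: 0000  = hex 0
  rows 12-15 [a,b,c=011]: 0000  = hex 0
  rows 16-19 [a,b,c=100]: 0000  = hex 0
  rows 20-23 [a,b,c=101]: 1111  = hex F
  rows 24-27 [a,b,c=110]: 0000  = hex 0
  rows 28-31 [a,b,c=111]: 1111  = hex F
Output column (row 0 .. row 31) = 00000000000000000000111100001111
Output column grouped in 4s = 0000 0000 0000 0000 0000 1111 0000 1111 = 0x00000F0F
Convert to decimal digit by digit (value = value*16 + digit):
  0 -> 0
  0*16 + 0 = 0
  0*16 + 0 = 0
  0*16 + 0 = 0
  0*16 + 0 = 0
  0*16 + 15 (F) = 15
  15*16 + 0 = 240
  240*16 + 15 (F) = 3855
Decimal = 3855

3855


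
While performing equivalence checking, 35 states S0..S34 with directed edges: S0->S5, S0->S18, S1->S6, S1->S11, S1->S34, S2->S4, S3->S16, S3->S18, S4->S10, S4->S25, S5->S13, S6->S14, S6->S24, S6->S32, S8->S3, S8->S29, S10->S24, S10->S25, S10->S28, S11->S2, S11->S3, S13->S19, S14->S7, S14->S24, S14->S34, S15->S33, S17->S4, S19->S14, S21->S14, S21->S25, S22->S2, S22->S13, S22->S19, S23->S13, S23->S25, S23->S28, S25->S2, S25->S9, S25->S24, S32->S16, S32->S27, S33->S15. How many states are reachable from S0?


BFS from S0:
  layer 0: {S0}
  layer 1: {S5, S18}
  layer 2: {S13}
  layer 3: {S19}
  layer 4: {S14}
  layer 5: {S7, S24, S34}
Reachable set: {S0, S5, S7, S13, S14, S18, S19, S24, S34}
Count = 9

9


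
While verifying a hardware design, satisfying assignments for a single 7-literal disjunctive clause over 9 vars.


Step 1: Total=2^9=512
Step 2: Unsat when all 7 false: 2^2=4
Step 3: Sat=512-4=508

508


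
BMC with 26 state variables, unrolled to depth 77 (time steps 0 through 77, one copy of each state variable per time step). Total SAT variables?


BMC unrolls to depth k, creating one copy of each state var for steps 0..k.
Step count = 77 + 1 = 78 (steps 0 through 77)
Vars per step = 26
Total = 26 * 78 = 2028

2028


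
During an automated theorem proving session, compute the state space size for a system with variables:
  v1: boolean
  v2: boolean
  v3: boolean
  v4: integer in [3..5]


State space = product of domain sizes of all variables.
Domain sizes:
  v1 (boolean): 2
  v2 (boolean): 2
  v3 (boolean): 2
  v4 (integer in [3..5]): 3
Product = 2 * 2 * 2 * 3 = 24

24


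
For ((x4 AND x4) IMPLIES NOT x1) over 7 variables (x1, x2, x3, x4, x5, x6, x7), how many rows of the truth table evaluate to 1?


Formula: ((x4 AND x4) IMPLIES NOT x1) over 7 vars (128 rows)
Evaluate each row (x1, x2, x3, x4, x5, x6, x7 as bits, MSB first):
  row 0 [0000000]: ((0 AND 0) IMPLIES NOT 0) -> 1
  row 1 [0000001]: ((0 AND 0) IMPLIES NOT 0) -> 1
  row 2 [0000010]: ((0 AND 0) IMPLIES NOT 0) -> 1
  row 3 [0000011]: ((0 AND 0) IMPLIES NOT 0) -> 1
  row 4 [0000100]: ((0 AND 0) IMPLIES NOT 0) -> 1
  (every remaining row is evaluated the same way; all 128 results are listed next)
Full result column, 8 rows per line (x1,x2,x3,x4 fixed per line; x5,x6,x7 runs 000..111 left to right):
  rows 0-7 [x1,x2,x3,x4=0000]: 11111111  (ones: 8)
  rows 8-15 [x1,x2,x3,x4=0001]: 11111111  (ones: 8)
  rows 16-23 [x1,x2,x3,x4=0010]: 11111111  (ones: 8)
  rows 24-31 [x1,x2,x3,x4=0011]: 11111111  (ones: 8)
  rows 32-39 [x1,x2,x3,x4=0100]: 11111111  (ones: 8)
  rows 40-47 [x1,x2,x3,x4=0101]: 11111111  (ones: 8)
  rows 48-55 [x1,x2,x3,x4=0110]: 11111111  (ones: 8)
  rows 56-63 [x1,x2,x3,x4=0111]: 11111111  (ones: 8)
  rows 64-71 [x1,x2,x3,x4=1000]: 11111111  (ones: 8)
  rows 72-79 [x1,x2,x3,x4=1001]: 00000000  (ones: 0)
  rows 80-87 [x1,x2,x3,x4=1010]: 11111111  (ones: 8)
  rows 88-95 [x1,x2,x3,x4=1011]: 00000000  (ones: 0)
  rows 96-103 [x1,x2,x3,x4=1100]: 11111111  (ones: 8)
  rows 104-111 [x1,x2,x3,x4=1101]: 00000000  (ones: 0)
  rows 112-119 [x1,x2,x3,x4=1110]: 11111111  (ones: 8)
  rows 120-127 [x1,x2,x3,x4=1111]: 00000000  (ones: 0)
Count of 1-rows = 8+8+8+8+8+8+8+8+8+0+8+0+8+0+8+0 = 96

96


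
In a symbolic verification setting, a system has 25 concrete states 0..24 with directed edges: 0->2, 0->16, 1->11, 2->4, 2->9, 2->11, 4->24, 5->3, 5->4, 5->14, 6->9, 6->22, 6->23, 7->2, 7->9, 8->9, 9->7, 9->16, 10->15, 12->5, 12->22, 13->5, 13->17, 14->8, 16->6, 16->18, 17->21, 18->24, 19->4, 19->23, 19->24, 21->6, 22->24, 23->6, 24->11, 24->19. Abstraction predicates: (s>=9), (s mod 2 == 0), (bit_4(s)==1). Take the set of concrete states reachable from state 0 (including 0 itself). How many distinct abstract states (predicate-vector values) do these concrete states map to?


BFS from 0:
Concrete reachable: {0, 2, 4, 6, 7, 9, 11, 16, 18, 19, 22, 23, 24}
Abstract via predicates (s>=9), (s mod 2 == 0), (bit_4(s)==1):
  (0,0,0) <- {7}
  (0,1,0) <- {0, 2, 4, 6}
  (1,0,0) <- {9, 11}
  (1,0,1) <- {19, 23}
  (1,1,1) <- {16, 18, 22, 24}
Distinct abstract states = 5

5


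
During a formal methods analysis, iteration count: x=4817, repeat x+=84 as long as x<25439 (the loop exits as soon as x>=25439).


Step 1: x goes from 4817 toward 25439 by 84; the body runs while x<25439, so iterations = ceil((bound-start)/step)
Step 2: Distance=20622
Step 3: ceil(20622/84)=246

246


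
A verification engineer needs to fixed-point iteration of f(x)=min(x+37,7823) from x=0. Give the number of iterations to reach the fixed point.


Step 1: x=0, cap=7823, increment=37
Step 2: x grows by 37 each step until capped at 7823; fixed point is x=7823
Step 3: iterations = ceil(7823/37) = 212

212


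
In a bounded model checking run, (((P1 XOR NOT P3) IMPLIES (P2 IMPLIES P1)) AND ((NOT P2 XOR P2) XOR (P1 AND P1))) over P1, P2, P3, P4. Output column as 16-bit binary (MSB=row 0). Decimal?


Formula: (((P1 XOR NOT P3) IMPLIES (P2 IMPLIES P1)) AND ((NOT P2 XOR P2) XOR (P1 AND P1))) over P1, P2, P3, P4 (16 rows)
Evaluate each row (bits = P1,P2,P3,P4, MSB first):
  row 0 [0000]: (((0 XOR NOT 0) IMPLIES (0 IMPLIES 0)) AND ((NOT 0 XOR 0) XOR (0 AND 0))) -> 1
  row 1 [0001]: (((0 XOR NOT 0) IMPLIES (0 IMPLIES 0)) AND ((NOT 0 XOR 0) XOR (0 AND 0))) -> 1
  row 2 [0010]: (((0 XOR NOT 1) IMPLIES (0 IMPLIES 0)) AND ((NOT 0 XOR 0) XOR (0 AND 0))) -> 1
  row 3 [0011]: (((0 XOR NOT 1) IMPLIES (0 IMPLIES 0)) AND ((NOT 0 XOR 0) XOR (0 AND 0))) -> 1
  row 4 [0100]: (((0 XOR NOT 0) IMPLIES (1 IMPLIES 0)) AND ((NOT 1 XOR 1) XOR (0 AND 0))) -> 0
  row 5 [0101]: (((0 XOR NOT 0) IMPLIES (1 IMPLIES 0)) AND ((NOT 1 XOR 1) XOR (0 AND 0))) -> 0
  row 6 [0110]: (((0 XOR NOT 1) IMPLIES (1 IMPLIES 0)) AND ((NOT 1 XOR 1) XOR (0 AND 0))) -> 1
  row 7 [0111]: (((0 XOR NOT 1) IMPLIES (1 IMPLIES 0)) AND ((NOT 1 XOR 1) XOR (0 AND 0))) -> 1
  row 8 [1000]: (((1 XOR NOT 0) IMPLIES (0 IMPLIES 1)) AND ((NOT 0 XOR 0) XOR (1 AND 1))) -> 0
  row 9 [1001]: (((1 XOR NOT 0) IMPLIES (0 IMPLIES 1)) AND ((NOT 0 XOR 0) XOR (1 AND 1))) -> 0
  row 10 [1010]: (((1 XOR NOT 1) IMPLIES (0 IMPLIES 1)) AND ((NOT 0 XOR 0) XOR (1 AND 1))) -> 0
  row 11 [1011]: (((1 XOR NOT 1) IMPLIES (0 IMPLIES 1)) AND ((NOT 0 XOR 0) XOR (1 AND 1))) -> 0
  row 12 [1100]: (((1 XOR NOT 0) IMPLIES (1 IMPLIES 1)) AND ((NOT 1 XOR 1) XOR (1 AND 1))) -> 0
  row 13 [1101]: (((1 XOR NOT 0) IMPLIES (1 IMPLIES 1)) AND ((NOT 1 XOR 1) XOR (1 AND 1))) -> 0
  row 14 [1110]: (((1 XOR NOT 1) IMPLIES (1 IMPLIES 1)) AND ((NOT 1 XOR 1) XOR (1 AND 1))) -> 0
  row 15 [1111]: (((1 XOR NOT 1) IMPLIES (1 IMPLIES 1)) AND ((NOT 1 XOR 1) XOR (1 AND 1))) -> 0
Full result column, 4 rows per line (P1,P2 fixed per line; P3,P4 runs 00..11 left to right):
  rows 0-3 [P1,P2=00]: 1111  = hex F
  rows 4-7 [P1,P2=01]: 0011  = hex 3
  rows 8-11 [P1,P2=10]: 0000  = hex 0
  rows 12-15 [P1,P2=11]: 0000  = hex 0
Output column (row 0 .. row 15) = 1111001100000000
Output column grouped in 4s = 1111 0011 0000 0000 = 0xF300
Convert to decimal digit by digit (value = value*16 + digit):
  F -> 15
  15*16 + 3 = 243
  243*16 + 0 = 3888
  3888*16 + 0 = 62208
Decimal = 62208

62208


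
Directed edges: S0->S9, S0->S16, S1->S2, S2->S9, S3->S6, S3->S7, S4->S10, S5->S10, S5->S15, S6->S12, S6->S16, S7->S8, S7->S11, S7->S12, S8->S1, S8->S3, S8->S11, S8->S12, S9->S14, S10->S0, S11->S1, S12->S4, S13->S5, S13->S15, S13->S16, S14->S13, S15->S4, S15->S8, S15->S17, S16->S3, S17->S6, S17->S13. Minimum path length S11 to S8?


BFS layer-by-layer from S11:
  dist 0: {S11}
  dist 1: {S1}
  dist 2: {S2}
  dist 3: {S9}
  dist 4: {S14}
  dist 5: {S13}
  dist 6: {S5, S15, S16}
  dist 7: {S3, S4, S8, S10, S17}
  -> S8 reached at distance 7
Shortest path length = 7

7


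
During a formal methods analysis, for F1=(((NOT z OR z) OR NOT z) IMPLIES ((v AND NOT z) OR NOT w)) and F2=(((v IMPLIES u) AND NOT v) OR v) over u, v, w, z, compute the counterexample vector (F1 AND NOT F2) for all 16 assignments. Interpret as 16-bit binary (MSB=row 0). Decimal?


F1 = (((NOT z OR z) OR NOT z) IMPLIES ((v AND NOT z) OR NOT w))
F2 = (((v IMPLIES u) AND NOT v) OR v)
Counterexample to F1=>F2 is where F1=1 and F2=0.
Evaluate each row (bits = u,v,w,z, MSB first):
  row 0 [0000]: F1=1 F2=1 -> F1&~F2 -> 0
  row 1 [0001]: F1=1 F2=1 -> F1&~F2 -> 0
  row 2 [0010]: F1=0 F2=1 -> F1&~F2 -> 0
  row 3 [0011]: F1=0 F2=1 -> F1&~F2 -> 0
  row 4 [0100]: F1=1 F2=1 -> F1&~F2 -> 0
  row 5 [0101]: F1=1 F2=1 -> F1&~F2 -> 0
  row 6 [0110]: F1=1 F2=1 -> F1&~F2 -> 0
  row 7 [0111]: F1=0 F2=1 -> F1&~F2 -> 0
  row 8 [1000]: F1=1 F2=1 -> F1&~F2 -> 0
  row 9 [1001]: F1=1 F2=1 -> F1&~F2 -> 0
  row 10 [1010]: F1=0 F2=1 -> F1&~F2 -> 0
  row 11 [1011]: F1=0 F2=1 -> F1&~F2 -> 0
  row 12 [1100]: F1=1 F2=1 -> F1&~F2 -> 0
  row 13 [1101]: F1=1 F2=1 -> F1&~F2 -> 0
  row 14 [1110]: F1=1 F2=1 -> F1&~F2 -> 0
  row 15 [1111]: F1=0 F2=1 -> F1&~F2 -> 0
Full result column, 4 rows per line (u,v fixed per line; w,z runs 00..11 left to right):
  rows 0-3 [u,v=00]: 0000  = hex 0
  rows 4-7 [u,v=01]: 0000  = hex 0
  rows 8-11 [u,v=10]: 0000  = hex 0
  rows 12-15 [u,v=11]: 0000  = hex 0
Counterexample vector (row 0 .. row 15) = 0000000000000000
Output column grouped in 4s = 0000 0000 0000 0000 = 0x0000
Convert to decimal digit by digit (value = value*16 + digit):
  0 -> 0
  0*16 + 0 = 0
  0*16 + 0 = 0
  0*16 + 0 = 0
Decimal = 0

0


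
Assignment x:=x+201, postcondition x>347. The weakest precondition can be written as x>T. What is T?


Formula: wp(x:=E, P) = P[E/x] (substitute E for x in postcondition)
Step 1: Postcondition: x>347
Step 2: Substitute x+201 for x: x+201>347
Step 3: Solve for x: x > 347-201 = 146

146


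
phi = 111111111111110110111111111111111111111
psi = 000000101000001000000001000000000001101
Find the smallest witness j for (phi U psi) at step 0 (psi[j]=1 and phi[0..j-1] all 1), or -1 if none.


(phi U psi) at 0: need smallest j with psi[j]=1 and phi[i]=1 for all i in [0,j).
Scan from step 0:
  step 0: phi=1, psi=0 -> continue
  step 1: phi=1, psi=0 -> continue
  step 2: phi=1, psi=0 -> continue
  step 3: phi=1, psi=0 -> continue
  step 6: psi=1 and phi held for [0,6) -> witness found
Witness step = 6

6


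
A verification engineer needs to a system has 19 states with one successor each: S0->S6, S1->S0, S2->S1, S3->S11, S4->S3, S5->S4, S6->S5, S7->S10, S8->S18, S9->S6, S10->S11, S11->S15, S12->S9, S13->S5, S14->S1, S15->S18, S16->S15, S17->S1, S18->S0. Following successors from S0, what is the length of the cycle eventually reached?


Trace from S0 until a state repeats:
  S0 -> S6 -> S5 -> S4 -> S3 -> S11 -> S15 -> S18 -> S0
S0 first seen at step 0, revisited at step 8.
Cycle length = 8 - 0 = 8

8


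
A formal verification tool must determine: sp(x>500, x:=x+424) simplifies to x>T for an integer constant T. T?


Formula: sp(P, x:=E) = exists old_x. (x = E[old_x/x]) AND P[old_x/x] (old_x is the value of x before the assignment; eliminate old_x by solving x = E[old_x/x] for old_x)
Step 1: Precondition P: x>500, i.e. old_x > 500
Step 2: Assignment gives x = old_x + 424, so old_x = x - 424
Step 3: Substitute into P: x - 424 > 500
Step 4: Simplify: x > 500+424 = 924

924


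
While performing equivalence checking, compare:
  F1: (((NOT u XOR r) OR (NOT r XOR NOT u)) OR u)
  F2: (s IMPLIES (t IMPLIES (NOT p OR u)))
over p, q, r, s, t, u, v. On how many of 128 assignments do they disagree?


F1 = (((NOT u XOR r) OR (NOT r XOR NOT u)) OR u)
F2 = (s IMPLIES (t IMPLIES (NOT p OR u)))
Evaluate both on each of 128 rows (bits = p,q,r,s,t,u,v):
  row 0 [0000000]: F1=1 F2=1 -> 0
  row 1 [0000001]: F1=1 F2=1 -> 0
  row 2 [0000010]: F1=1 F2=1 -> 0
  row 3 [0000011]: F1=1 F2=1 -> 0
  row 4 [0000100]: F1=1 F2=1 -> 0
  (every remaining row is evaluated the same way; all 128 results are listed next)
Full result column, 8 rows per line (p,q,r,s fixed per line; t,u,v runs 000..111 left to right):
  rows 0-7 [p,q,r,s=0000]: 00000000  (ones: 0)
  rows 8-15 [p,q,r,s=0001]: 00000000  (ones: 0)
  rows 16-23 [p,q,r,s=0010]: 00000000  (ones: 0)
  rows 24-31 [p,q,r,s=0011]: 00000000  (ones: 0)
  rows 32-39 [p,q,r,s=0100]: 00000000  (ones: 0)
  rows 40-47 [p,q,r,s=0101]: 00000000  (ones: 0)
  rows 48-55 [p,q,r,s=0110]: 00000000  (ones: 0)
  rows 56-63 [p,q,r,s=0111]: 00000000  (ones: 0)
  rows 64-71 [p,q,r,s=1000]: 00000000  (ones: 0)
  rows 72-79 [p,q,r,s=1001]: 00001100  (ones: 2)
  rows 80-87 [p,q,r,s=1010]: 00000000  (ones: 0)
  rows 88-95 [p,q,r,s=1011]: 00001100  (ones: 2)
  rows 96-103 [p,q,r,s=1100]: 00000000  (ones: 0)
  rows 104-111 [p,q,r,s=1101]: 00001100  (ones: 2)
  rows 112-119 [p,q,r,s=1110]: 00000000  (ones: 0)
  rows 120-127 [p,q,r,s=1111]: 00001100  (ones: 2)
Disagreements = 0+0+0+0+0+0+0+0+0+2+0+2+0+2+0+2 = 8

8


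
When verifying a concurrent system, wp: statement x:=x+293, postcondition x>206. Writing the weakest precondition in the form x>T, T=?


Formula: wp(x:=E, P) = P[E/x] (substitute E for x in postcondition)
Step 1: Postcondition: x>206
Step 2: Substitute x+293 for x: x+293>206
Step 3: Solve for x: x > 206-293 = -87

-87


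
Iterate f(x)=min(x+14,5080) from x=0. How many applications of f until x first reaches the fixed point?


Step 1: x=0, cap=5080, increment=14
Step 2: x grows by 14 each step until capped at 5080; fixed point is x=5080
Step 3: iterations = ceil(5080/14) = 363

363


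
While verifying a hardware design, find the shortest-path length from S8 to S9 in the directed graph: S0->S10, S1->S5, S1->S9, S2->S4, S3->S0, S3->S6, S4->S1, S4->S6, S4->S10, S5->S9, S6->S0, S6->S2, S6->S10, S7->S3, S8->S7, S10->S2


BFS layer-by-layer from S8:
  dist 0: {S8}
  dist 1: {S7}
  dist 2: {S3}
  dist 3: {S0, S6}
  dist 4: {S2, S10}
  dist 5: {S4}
  dist 6: {S1}
  dist 7: {S5, S9}
  -> S9 reached at distance 7
Shortest path length = 7

7


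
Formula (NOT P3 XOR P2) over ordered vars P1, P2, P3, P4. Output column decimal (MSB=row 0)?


Formula: (NOT P3 XOR P2) over P1, P2, P3, P4 (16 rows)
Evaluate each row (bits = P1,P2,P3,P4, MSB first):
  row 0 [0000]: (NOT 0 XOR 0) -> 1
  row 1 [0001]: (NOT 0 XOR 0) -> 1
  row 2 [0010]: (NOT 1 XOR 0) -> 0
  row 3 [0011]: (NOT 1 XOR 0) -> 0
  row 4 [0100]: (NOT 0 XOR 1) -> 0
  row 5 [0101]: (NOT 0 XOR 1) -> 0
  row 6 [0110]: (NOT 1 XOR 1) -> 1
  row 7 [0111]: (NOT 1 XOR 1) -> 1
  row 8 [1000]: (NOT 0 XOR 0) -> 1
  row 9 [1001]: (NOT 0 XOR 0) -> 1
  row 10 [1010]: (NOT 1 XOR 0) -> 0
  row 11 [1011]: (NOT 1 XOR 0) -> 0
  row 12 [1100]: (NOT 0 XOR 1) -> 0
  row 13 [1101]: (NOT 0 XOR 1) -> 0
  row 14 [1110]: (NOT 1 XOR 1) -> 1
  row 15 [1111]: (NOT 1 XOR 1) -> 1
Full result column, 4 rows per line (P1,P2 fixed per line; P3,P4 runs 00..11 left to right):
  rows 0-3 [P1,P2=00]: 1100  = hex C
  rows 4-7 [P1,P2=01]: 0011  = hex 3
  rows 8-11 [P1,P2=10]: 1100  = hex C
  rows 12-15 [P1,P2=11]: 0011  = hex 3
Output column (row 0 .. row 15) = 1100001111000011
Output column grouped in 4s = 1100 0011 1100 0011 = 0xC3C3
Convert to decimal digit by digit (value = value*16 + digit):
  C -> 12
  12*16 + 3 = 195
  195*16 + 12 (C) = 3132
  3132*16 + 3 = 50115
Decimal = 50115

50115


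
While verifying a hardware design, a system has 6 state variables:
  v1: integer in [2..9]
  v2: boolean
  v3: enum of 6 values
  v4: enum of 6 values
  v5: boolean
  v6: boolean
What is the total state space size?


State space = product of domain sizes of all variables.
Domain sizes:
  v1 (integer in [2..9]): 8
  v2 (boolean): 2
  v3 (enum of 6 values): 6
  v4 (enum of 6 values): 6
  v5 (boolean): 2
  v6 (boolean): 2
Product = 8 * 2 * 6 * 6 * 2 * 2 = 2304

2304


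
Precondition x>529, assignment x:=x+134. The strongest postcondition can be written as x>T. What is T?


Formula: sp(P, x:=E) = exists old_x. (x = E[old_x/x]) AND P[old_x/x] (old_x is the value of x before the assignment; eliminate old_x by solving x = E[old_x/x] for old_x)
Step 1: Precondition P: x>529, i.e. old_x > 529
Step 2: Assignment gives x = old_x + 134, so old_x = x - 134
Step 3: Substitute into P: x - 134 > 529
Step 4: Simplify: x > 529+134 = 663

663


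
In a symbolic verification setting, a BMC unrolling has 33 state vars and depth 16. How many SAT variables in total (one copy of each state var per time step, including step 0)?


BMC unrolls to depth k, creating one copy of each state var for steps 0..k.
Step count = 16 + 1 = 17 (steps 0 through 16)
Vars per step = 33
Total = 33 * 17 = 561

561


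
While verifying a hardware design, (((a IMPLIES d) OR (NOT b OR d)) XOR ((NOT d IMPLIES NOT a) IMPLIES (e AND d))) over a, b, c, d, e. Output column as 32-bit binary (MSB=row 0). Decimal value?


Formula: (((a IMPLIES d) OR (NOT b OR d)) XOR ((NOT d IMPLIES NOT a) IMPLIES (e AND d))) over a, b, c, d, e (32 rows)
Evaluate each row (bits = a,b,c,d,e, MSB first):
  row 0 [00000]: (((0 IMPLIES 0) OR (NOT 0 OR 0)) XOR ((NOT 0 IMPLIES NOT 0) IMPLIES (0 AND 0))) -> 1
  row 1 [00001]: (((0 IMPLIES 0) OR (NOT 0 OR 0)) XOR ((NOT 0 IMPLIES NOT 0) IMPLIES (1 AND 0))) -> 1
  row 2 [00010]: (((0 IMPLIES 1) OR (NOT 0 OR 1)) XOR ((NOT 1 IMPLIES NOT 0) IMPLIES (0 AND 1))) -> 1
  row 3 [00011]: (((0 IMPLIES 1) OR (NOT 0 OR 1)) XOR ((NOT 1 IMPLIES NOT 0) IMPLIES (1 AND 1))) -> 0
  row 4 [00100]: (((0 IMPLIES 0) OR (NOT 0 OR 0)) XOR ((NOT 0 IMPLIES NOT 0) IMPLIES (0 AND 0))) -> 1
  row 5 [00101]: (((0 IMPLIES 0) OR (NOT 0 OR 0)) XOR ((NOT 0 IMPLIES NOT 0) IMPLIES (1 AND 0))) -> 1
  row 6 [00110]: (((0 IMPLIES 1) OR (NOT 0 OR 1)) XOR ((NOT 1 IMPLIES NOT 0) IMPLIES (0 AND 1))) -> 1
  row 7 [00111]: (((0 IMPLIES 1) OR (NOT 0 OR 1)) XOR ((NOT 1 IMPLIES NOT 0) IMPLIES (1 AND 1))) -> 0
  row 8 [01000]: (((0 IMPLIES 0) OR (NOT 1 OR 0)) XOR ((NOT 0 IMPLIES NOT 0) IMPLIES (0 AND 0))) -> 1
  row 9 [01001]: (((0 IMPLIES 0) OR (NOT 1 OR 0)) XOR ((NOT 0 IMPLIES NOT 0) IMPLIES (1 AND 0))) -> 1
  row 10 [01010]: (((0 IMPLIES 1) OR (NOT 1 OR 1)) XOR ((NOT 1 IMPLIES NOT 0) IMPLIES (0 AND 1))) -> 1
  row 11 [01011]: (((0 IMPLIES 1) OR (NOT 1 OR 1)) XOR ((NOT 1 IMPLIES NOT 0) IMPLIES (1 AND 1))) -> 0
  row 12 [01100]: (((0 IMPLIES 0) OR (NOT 1 OR 0)) XOR ((NOT 0 IMPLIES NOT 0) IMPLIES (0 AND 0))) -> 1
  row 13 [01101]: (((0 IMPLIES 0) OR (NOT 1 OR 0)) XOR ((NOT 0 IMPLIES NOT 0) IMPLIES (1 AND 0))) -> 1
  row 14 [01110]: (((0 IMPLIES 1) OR (NOT 1 OR 1)) XOR ((NOT 1 IMPLIES NOT 0) IMPLIES (0 AND 1))) -> 1
  row 15 [01111]: (((0 IMPLIES 1) OR (NOT 1 OR 1)) XOR ((NOT 1 IMPLIES NOT 0) IMPLIES (1 AND 1))) -> 0
  row 16 [10000]: (((1 IMPLIES 0) OR (NOT 0 OR 0)) XOR ((NOT 0 IMPLIES NOT 1) IMPLIES (0 AND 0))) -> 0
  row 17 [10001]: (((1 IMPLIES 0) OR (NOT 0 OR 0)) XOR ((NOT 0 IMPLIES NOT 1) IMPLIES (1 AND 0))) -> 0
  row 18 [10010]: (((1 IMPLIES 1) OR (NOT 0 OR 1)) XOR ((NOT 1 IMPLIES NOT 1) IMPLIES (0 AND 1))) -> 1
  row 19 [10011]: (((1 IMPLIES 1) OR (NOT 0 OR 1)) XOR ((NOT 1 IMPLIES NOT 1) IMPLIES (1 AND 1))) -> 0
  row 20 [10100]: (((1 IMPLIES 0) OR (NOT 0 OR 0)) XOR ((NOT 0 IMPLIES NOT 1) IMPLIES (0 AND 0))) -> 0
  row 21 [10101]: (((1 IMPLIES 0) OR (NOT 0 OR 0)) XOR ((NOT 0 IMPLIES NOT 1) IMPLIES (1 AND 0))) -> 0
  row 22 [10110]: (((1 IMPLIES 1) OR (NOT 0 OR 1)) XOR ((NOT 1 IMPLIES NOT 1) IMPLIES (0 AND 1))) -> 1
  row 23 [10111]: (((1 IMPLIES 1) OR (NOT 0 OR 1)) XOR ((NOT 1 IMPLIES NOT 1) IMPLIES (1 AND 1))) -> 0
  row 24 [11000]: (((1 IMPLIES 0) OR (NOT 1 OR 0)) XOR ((NOT 0 IMPLIES NOT 1) IMPLIES (0 AND 0))) -> 1
  row 25 [11001]: (((1 IMPLIES 0) OR (NOT 1 OR 0)) XOR ((NOT 0 IMPLIES NOT 1) IMPLIES (1 AND 0))) -> 1
  row 26 [11010]: (((1 IMPLIES 1) OR (NOT 1 OR 1)) XOR ((NOT 1 IMPLIES NOT 1) IMPLIES (0 AND 1))) -> 1
  row 27 [11011]: (((1 IMPLIES 1) OR (NOT 1 OR 1)) XOR ((NOT 1 IMPLIES NOT 1) IMPLIES (1 AND 1))) -> 0
  row 28 [11100]: (((1 IMPLIES 0) OR (NOT 1 OR 0)) XOR ((NOT 0 IMPLIES NOT 1) IMPLIES (0 AND 0))) -> 1
  row 29 [11101]: (((1 IMPLIES 0) OR (NOT 1 OR 0)) XOR ((NOT 0 IMPLIES NOT 1) IMPLIES (1 AND 0))) -> 1
  row 30 [11110]: (((1 IMPLIES 1) OR (NOT 1 OR 1)) XOR ((NOT 1 IMPLIES NOT 1) IMPLIES (0 AND 1))) -> 1
  row 31 [11111]: (((1 IMPLIES 1) OR (NOT 1 OR 1)) XOR ((NOT 1 IMPLIES NOT 1) IMPLIES (1 AND 1))) -> 0
Full result column, 4 rows per line (a,b,c fixed per line; d,e runs 00..11 left to right):
  rows 0-3 [a,b,c=000]: 1110  = hex E
  rows 4-7 [a,b,c=001]: 1110  = hex E
  rows 8-11 [a,b,c=010]: 1110  = hex E
  rows 12-15 [a,b,c=011]: 1110  = hex E
  rows 16-19 [a,b,c=100]: 0010  = hex 2
  rows 20-23 [a,b,c=101]: 0010  = hex 2
  rows 24-27 [a,b,c=110]: 1110  = hex E
  rows 28-31 [a,b,c=111]: 1110  = hex E
Output column (row 0 .. row 31) = 11101110111011100010001011101110
Output column grouped in 4s = 1110 1110 1110 1110 0010 0010 1110 1110 = 0xEEEE22EE
Convert to decimal digit by digit (value = value*16 + digit):
  E -> 14
  14*16 + 14 (E) = 238
  238*16 + 14 (E) = 3822
  3822*16 + 14 (E) = 61166
  61166*16 + 2 = 978658
  978658*16 + 2 = 15658530
  15658530*16 + 14 (E) = 250536494
  250536494*16 + 14 (E) = 4008583918
Decimal = 4008583918

4008583918


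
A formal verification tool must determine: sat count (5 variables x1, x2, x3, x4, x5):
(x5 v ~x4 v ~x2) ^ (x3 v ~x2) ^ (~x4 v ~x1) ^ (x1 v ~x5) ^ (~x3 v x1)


CNF with 5 clauses over 5 vars (32 assignments).
An assignment satisfies CNF iff every clause has >=1 true literal.
Check each row (bits = x1,x2,x3,x4,x5; clause T/F shown):
  row 0 [00000]: clauses=TTTTT -> 1
  row 1 [00001]: clauses=TTTFT -> 0
  row 2 [00010]: clauses=TTTTT -> 1
  row 3 [00011]: clauses=TTTFT -> 0
  row 4 [00100]: clauses=TTTTF -> 0
  row 5 [00101]: clauses=TTTFF -> 0
  row 6 [00110]: clauses=TTTTF -> 0
  row 7 [00111]: clauses=TTTFF -> 0
  row 8 [01000]: clauses=TFTTT -> 0
  row 9 [01001]: clauses=TFTFT -> 0
  row 10 [01010]: clauses=FFTTT -> 0
  row 11 [01011]: clauses=TFTFT -> 0
  row 12 [01100]: clauses=TTTTF -> 0
  row 13 [01101]: clauses=TTTFF -> 0
  row 14 [01110]: clauses=FTTTF -> 0
  row 15 [01111]: clauses=TTTFF -> 0
  row 16 [10000]: clauses=TTTTT -> 1
  row 17 [10001]: clauses=TTTTT -> 1
  row 18 [10010]: clauses=TTFTT -> 0
  row 19 [10011]: clauses=TTFTT -> 0
  row 20 [10100]: clauses=TTTTT -> 1
  row 21 [10101]: clauses=TTTTT -> 1
  row 22 [10110]: clauses=TTFTT -> 0
  row 23 [10111]: clauses=TTFTT -> 0
  row 24 [11000]: clauses=TFTTT -> 0
  row 25 [11001]: clauses=TFTTT -> 0
  row 26 [11010]: clauses=FFFTT -> 0
  row 27 [11011]: clauses=TFFTT -> 0
  row 28 [11100]: clauses=TTTTT -> 1
  row 29 [11101]: clauses=TTTTT -> 1
  row 30 [11110]: clauses=FTFTT -> 0
  row 31 [11111]: clauses=TTFTT -> 0
Full result column, 8 rows per line (x1,x2 fixed per line; x3,x4,x5 runs 000..111 left to right):
  rows 0-7 [x1,x2=00]: 10100000  (ones: 2)
  rows 8-15 [x1,x2=01]: 00000000  (ones: 0)
  rows 16-23 [x1,x2=10]: 11001100  (ones: 4)
  rows 24-31 [x1,x2=11]: 00001100  (ones: 2)
Satisfying assignments = 2+0+4+2 = 8

8


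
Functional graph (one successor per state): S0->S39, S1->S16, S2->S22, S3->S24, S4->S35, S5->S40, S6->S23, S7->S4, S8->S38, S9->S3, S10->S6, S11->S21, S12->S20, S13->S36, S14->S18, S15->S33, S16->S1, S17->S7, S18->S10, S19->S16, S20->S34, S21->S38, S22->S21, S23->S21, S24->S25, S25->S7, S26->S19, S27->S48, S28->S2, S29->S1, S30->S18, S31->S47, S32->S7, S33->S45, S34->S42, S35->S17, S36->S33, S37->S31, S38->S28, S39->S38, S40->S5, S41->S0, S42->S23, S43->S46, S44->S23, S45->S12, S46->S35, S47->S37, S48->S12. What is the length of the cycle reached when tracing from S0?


Trace from S0 until a state repeats:
  S0 -> S39 -> S38 -> S28 -> S2 -> S22 -> S21 -> S38
S38 first seen at step 2, revisited at step 7.
Cycle length = 7 - 2 = 5

5


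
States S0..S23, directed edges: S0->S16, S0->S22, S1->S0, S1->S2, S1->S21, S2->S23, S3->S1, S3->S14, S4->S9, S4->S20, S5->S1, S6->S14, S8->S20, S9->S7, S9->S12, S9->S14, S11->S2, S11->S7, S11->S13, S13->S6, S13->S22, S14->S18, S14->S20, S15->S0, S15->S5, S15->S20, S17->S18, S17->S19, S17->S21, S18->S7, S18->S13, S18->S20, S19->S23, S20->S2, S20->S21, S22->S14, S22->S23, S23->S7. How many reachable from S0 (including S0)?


BFS from S0:
  layer 0: {S0}
  layer 1: {S16, S22}
  layer 2: {S14, S23}
  layer 3: {S7, S18, S20}
  layer 4: {S2, S13, S21}
  layer 5: {S6}
Reachable set: {S0, S2, S6, S7, S13, S14, S16, S18, S20, S21, S22, S23}
Count = 12

12


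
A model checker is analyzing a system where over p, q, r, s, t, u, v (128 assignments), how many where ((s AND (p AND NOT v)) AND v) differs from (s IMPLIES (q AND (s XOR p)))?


F1 = ((s AND (p AND NOT v)) AND v)
F2 = (s IMPLIES (q AND (s XOR p)))
Evaluate both on each of 128 rows (bits = p,q,r,s,t,u,v):
  row 0 [0000000]: F1=0 F2=1 (differ) -> 1
  row 1 [0000001]: F1=0 F2=1 (differ) -> 1
  row 2 [0000010]: F1=0 F2=1 (differ) -> 1
  row 3 [0000011]: F1=0 F2=1 (differ) -> 1
  row 4 [0000100]: F1=0 F2=1 (differ) -> 1
  (every remaining row is evaluated the same way; all 128 results are listed next)
Full result column, 8 rows per line (p,q,r,s fixed per line; t,u,v runs 000..111 left to right):
  rows 0-7 [p,q,r,s=0000]: 11111111  (ones: 8)
  rows 8-15 [p,q,r,s=0001]: 00000000  (ones: 0)
  rows 16-23 [p,q,r,s=0010]: 11111111  (ones: 8)
  rows 24-31 [p,q,r,s=0011]: 00000000  (ones: 0)
  rows 32-39 [p,q,r,s=0100]: 11111111  (ones: 8)
  rows 40-47 [p,q,r,s=0101]: 11111111  (ones: 8)
  rows 48-55 [p,q,r,s=0110]: 11111111  (ones: 8)
  rows 56-63 [p,q,r,s=0111]: 11111111  (ones: 8)
  rows 64-71 [p,q,r,s=1000]: 11111111  (ones: 8)
  rows 72-79 [p,q,r,s=1001]: 00000000  (ones: 0)
  rows 80-87 [p,q,r,s=1010]: 11111111  (ones: 8)
  rows 88-95 [p,q,r,s=1011]: 00000000  (ones: 0)
  rows 96-103 [p,q,r,s=1100]: 11111111  (ones: 8)
  rows 104-111 [p,q,r,s=1101]: 00000000  (ones: 0)
  rows 112-119 [p,q,r,s=1110]: 11111111  (ones: 8)
  rows 120-127 [p,q,r,s=1111]: 00000000  (ones: 0)
Disagreements = 8+0+8+0+8+8+8+8+8+0+8+0+8+0+8+0 = 80

80


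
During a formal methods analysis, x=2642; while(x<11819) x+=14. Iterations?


Step 1: x goes from 2642 toward 11819 by 14; the body runs while x<11819, so iterations = ceil((bound-start)/step)
Step 2: Distance=9177
Step 3: ceil(9177/14)=656

656


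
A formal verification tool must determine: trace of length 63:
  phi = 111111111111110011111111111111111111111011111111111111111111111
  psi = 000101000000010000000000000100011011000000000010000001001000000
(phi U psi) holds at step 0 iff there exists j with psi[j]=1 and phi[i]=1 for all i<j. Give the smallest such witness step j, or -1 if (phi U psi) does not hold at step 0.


(phi U psi) at 0: need smallest j with psi[j]=1 and phi[i]=1 for all i in [0,j).
Scan from step 0:
  step 0: phi=1, psi=0 -> continue
  step 1: phi=1, psi=0 -> continue
  step 2: phi=1, psi=0 -> continue
  step 3: psi=1 and phi held for [0,3) -> witness found
Witness step = 3

3


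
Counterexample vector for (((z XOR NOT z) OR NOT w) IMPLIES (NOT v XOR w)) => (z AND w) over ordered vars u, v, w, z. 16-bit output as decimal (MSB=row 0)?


F1 = (((z XOR NOT z) OR NOT w) IMPLIES (NOT v XOR w))
F2 = (z AND w)
Counterexample to F1=>F2 is where F1=1 and F2=0.
Evaluate each row (bits = u,v,w,z, MSB first):
  row 0 [0000]: F1=1 F2=0 -> F1&~F2 -> 1
  row 1 [0001]: F1=1 F2=0 -> F1&~F2 -> 1
  row 2 [0010]: F1=0 F2=0 -> F1&~F2 -> 0
  row 3 [0011]: F1=0 F2=1 -> F1&~F2 -> 0
  row 4 [0100]: F1=0 F2=0 -> F1&~F2 -> 0
  row 5 [0101]: F1=0 F2=0 -> F1&~F2 -> 0
  row 6 [0110]: F1=1 F2=0 -> F1&~F2 -> 1
  row 7 [0111]: F1=1 F2=1 -> F1&~F2 -> 0
  row 8 [1000]: F1=1 F2=0 -> F1&~F2 -> 1
  row 9 [1001]: F1=1 F2=0 -> F1&~F2 -> 1
  row 10 [1010]: F1=0 F2=0 -> F1&~F2 -> 0
  row 11 [1011]: F1=0 F2=1 -> F1&~F2 -> 0
  row 12 [1100]: F1=0 F2=0 -> F1&~F2 -> 0
  row 13 [1101]: F1=0 F2=0 -> F1&~F2 -> 0
  row 14 [1110]: F1=1 F2=0 -> F1&~F2 -> 1
  row 15 [1111]: F1=1 F2=1 -> F1&~F2 -> 0
Full result column, 4 rows per line (u,v fixed per line; w,z runs 00..11 left to right):
  rows 0-3 [u,v=00]: 1100  = hex C
  rows 4-7 [u,v=01]: 0010  = hex 2
  rows 8-11 [u,v=10]: 1100  = hex C
  rows 12-15 [u,v=11]: 0010  = hex 2
Counterexample vector (row 0 .. row 15) = 1100001011000010
Output column grouped in 4s = 1100 0010 1100 0010 = 0xC2C2
Convert to decimal digit by digit (value = value*16 + digit):
  C -> 12
  12*16 + 2 = 194
  194*16 + 12 (C) = 3116
  3116*16 + 2 = 49858
Decimal = 49858

49858
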